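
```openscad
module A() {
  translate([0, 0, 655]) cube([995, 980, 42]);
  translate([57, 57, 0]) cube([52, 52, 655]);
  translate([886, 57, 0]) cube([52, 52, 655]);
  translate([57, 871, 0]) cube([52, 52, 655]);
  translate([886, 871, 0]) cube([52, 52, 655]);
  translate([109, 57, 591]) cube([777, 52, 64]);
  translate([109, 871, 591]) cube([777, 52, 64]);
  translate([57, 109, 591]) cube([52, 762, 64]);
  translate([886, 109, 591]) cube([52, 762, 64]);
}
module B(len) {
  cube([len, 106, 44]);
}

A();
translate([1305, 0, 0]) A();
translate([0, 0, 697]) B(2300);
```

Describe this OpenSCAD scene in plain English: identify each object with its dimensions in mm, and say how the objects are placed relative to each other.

A is a rectangular dining table. The top is 995×980×42 mm with its upper surface at z = 697 mm. It stands on four 52×52 mm square legs, each inset 57 mm from the nearest pair of top edges, running from the floor to the underside of the top. Four apron rails, 52 mm thick and 64 mm tall, run between adjacent legs with their top edges flush with the underside of the top and their outer faces flush with the legs' outer faces.

B is a rectangular beam 2300 mm long (x), 106 mm deep (y), 44 mm thick (z).

The beam spans the tops of two tables placed 310 mm apart, resting at z = 697 mm.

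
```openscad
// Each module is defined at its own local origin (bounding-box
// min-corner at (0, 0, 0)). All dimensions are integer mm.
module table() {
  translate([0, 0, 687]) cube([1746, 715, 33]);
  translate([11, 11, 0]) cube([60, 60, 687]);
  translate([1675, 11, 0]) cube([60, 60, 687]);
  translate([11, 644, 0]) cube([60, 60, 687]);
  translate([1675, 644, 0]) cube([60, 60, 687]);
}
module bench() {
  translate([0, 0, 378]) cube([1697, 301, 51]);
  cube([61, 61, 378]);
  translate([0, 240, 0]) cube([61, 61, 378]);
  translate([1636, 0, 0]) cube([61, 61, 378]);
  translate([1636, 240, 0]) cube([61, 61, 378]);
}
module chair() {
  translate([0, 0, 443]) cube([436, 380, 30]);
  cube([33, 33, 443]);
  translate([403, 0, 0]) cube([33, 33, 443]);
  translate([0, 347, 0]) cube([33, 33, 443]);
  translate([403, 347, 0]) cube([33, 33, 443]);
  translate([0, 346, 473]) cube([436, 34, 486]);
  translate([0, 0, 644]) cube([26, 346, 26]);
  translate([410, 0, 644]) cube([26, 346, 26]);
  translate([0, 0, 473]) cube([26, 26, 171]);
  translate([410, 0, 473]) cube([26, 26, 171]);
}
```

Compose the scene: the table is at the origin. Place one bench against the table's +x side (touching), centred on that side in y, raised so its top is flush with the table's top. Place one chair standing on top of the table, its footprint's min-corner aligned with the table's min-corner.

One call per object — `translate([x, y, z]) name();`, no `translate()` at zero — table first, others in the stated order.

table();
translate([1746, 207, 291]) bench();
translate([0, 0, 720]) chair();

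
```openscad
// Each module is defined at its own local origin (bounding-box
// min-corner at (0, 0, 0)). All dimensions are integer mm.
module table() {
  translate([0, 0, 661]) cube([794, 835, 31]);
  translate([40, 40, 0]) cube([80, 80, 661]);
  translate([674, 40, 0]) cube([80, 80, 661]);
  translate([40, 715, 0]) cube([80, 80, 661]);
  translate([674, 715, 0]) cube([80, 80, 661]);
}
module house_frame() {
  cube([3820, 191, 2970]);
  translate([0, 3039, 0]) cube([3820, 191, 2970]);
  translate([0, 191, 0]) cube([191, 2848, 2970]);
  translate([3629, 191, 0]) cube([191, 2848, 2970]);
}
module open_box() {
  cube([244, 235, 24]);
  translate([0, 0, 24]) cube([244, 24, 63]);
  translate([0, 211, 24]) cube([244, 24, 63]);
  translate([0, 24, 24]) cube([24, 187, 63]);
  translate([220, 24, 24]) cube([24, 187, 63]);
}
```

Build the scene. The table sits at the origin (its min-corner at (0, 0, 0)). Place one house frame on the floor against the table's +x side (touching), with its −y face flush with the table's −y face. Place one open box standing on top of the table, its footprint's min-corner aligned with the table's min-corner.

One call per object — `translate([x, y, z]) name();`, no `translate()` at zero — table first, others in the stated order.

table();
translate([794, 0, 0]) house_frame();
translate([0, 0, 692]) open_box();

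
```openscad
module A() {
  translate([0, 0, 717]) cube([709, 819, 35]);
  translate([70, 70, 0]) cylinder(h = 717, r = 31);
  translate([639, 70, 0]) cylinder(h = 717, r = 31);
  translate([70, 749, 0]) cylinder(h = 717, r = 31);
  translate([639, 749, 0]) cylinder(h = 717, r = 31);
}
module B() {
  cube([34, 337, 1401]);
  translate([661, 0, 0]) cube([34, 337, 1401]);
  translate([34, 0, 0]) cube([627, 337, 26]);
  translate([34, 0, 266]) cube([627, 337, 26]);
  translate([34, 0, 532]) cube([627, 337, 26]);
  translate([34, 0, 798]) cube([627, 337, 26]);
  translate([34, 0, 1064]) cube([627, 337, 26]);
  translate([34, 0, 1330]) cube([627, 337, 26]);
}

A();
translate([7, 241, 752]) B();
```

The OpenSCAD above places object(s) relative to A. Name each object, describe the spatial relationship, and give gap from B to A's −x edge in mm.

The bookshelf's min-x is at 7; the table's min-x is 0; gap = 7 mm.

A is a table. B is a bookshelf. The bookshelf is on top of the table, centred. The gap from the bookshelf to the table's −x edge is 7 mm.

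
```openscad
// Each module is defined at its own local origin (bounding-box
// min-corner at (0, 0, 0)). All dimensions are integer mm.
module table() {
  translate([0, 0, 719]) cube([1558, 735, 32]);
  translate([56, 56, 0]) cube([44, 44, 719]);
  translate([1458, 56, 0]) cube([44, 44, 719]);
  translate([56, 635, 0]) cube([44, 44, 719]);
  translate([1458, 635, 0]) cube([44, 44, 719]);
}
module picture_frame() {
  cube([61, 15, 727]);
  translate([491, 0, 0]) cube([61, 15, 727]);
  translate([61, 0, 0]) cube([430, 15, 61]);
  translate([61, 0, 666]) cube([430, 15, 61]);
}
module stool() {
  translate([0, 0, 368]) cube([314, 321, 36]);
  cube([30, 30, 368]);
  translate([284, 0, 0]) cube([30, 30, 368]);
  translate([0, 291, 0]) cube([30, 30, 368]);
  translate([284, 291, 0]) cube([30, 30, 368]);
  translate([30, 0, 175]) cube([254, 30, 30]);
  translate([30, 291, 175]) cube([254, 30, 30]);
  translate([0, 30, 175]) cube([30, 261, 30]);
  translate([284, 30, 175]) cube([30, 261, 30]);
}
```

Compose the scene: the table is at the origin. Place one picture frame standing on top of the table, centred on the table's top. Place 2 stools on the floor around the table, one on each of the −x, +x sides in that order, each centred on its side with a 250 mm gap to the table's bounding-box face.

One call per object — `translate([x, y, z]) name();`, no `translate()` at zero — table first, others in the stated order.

table();
translate([503, 360, 751]) picture_frame();
translate([-564, 207, 0]) stool();
translate([1808, 207, 0]) stool();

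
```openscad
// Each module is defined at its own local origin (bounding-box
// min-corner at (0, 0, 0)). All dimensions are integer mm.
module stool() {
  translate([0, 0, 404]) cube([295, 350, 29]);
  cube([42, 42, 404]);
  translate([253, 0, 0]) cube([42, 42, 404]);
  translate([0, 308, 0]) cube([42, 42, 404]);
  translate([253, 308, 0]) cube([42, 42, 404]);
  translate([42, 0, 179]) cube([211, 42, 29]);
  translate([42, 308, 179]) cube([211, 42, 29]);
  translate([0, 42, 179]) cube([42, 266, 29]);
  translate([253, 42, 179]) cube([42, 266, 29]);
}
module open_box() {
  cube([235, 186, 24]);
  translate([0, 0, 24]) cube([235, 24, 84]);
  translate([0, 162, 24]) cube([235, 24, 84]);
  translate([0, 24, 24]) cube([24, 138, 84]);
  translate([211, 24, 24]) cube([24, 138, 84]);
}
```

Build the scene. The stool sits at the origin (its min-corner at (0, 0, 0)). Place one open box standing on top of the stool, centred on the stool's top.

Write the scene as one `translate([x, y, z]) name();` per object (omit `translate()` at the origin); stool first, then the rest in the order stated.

stool();
translate([30, 82, 433]) open_box();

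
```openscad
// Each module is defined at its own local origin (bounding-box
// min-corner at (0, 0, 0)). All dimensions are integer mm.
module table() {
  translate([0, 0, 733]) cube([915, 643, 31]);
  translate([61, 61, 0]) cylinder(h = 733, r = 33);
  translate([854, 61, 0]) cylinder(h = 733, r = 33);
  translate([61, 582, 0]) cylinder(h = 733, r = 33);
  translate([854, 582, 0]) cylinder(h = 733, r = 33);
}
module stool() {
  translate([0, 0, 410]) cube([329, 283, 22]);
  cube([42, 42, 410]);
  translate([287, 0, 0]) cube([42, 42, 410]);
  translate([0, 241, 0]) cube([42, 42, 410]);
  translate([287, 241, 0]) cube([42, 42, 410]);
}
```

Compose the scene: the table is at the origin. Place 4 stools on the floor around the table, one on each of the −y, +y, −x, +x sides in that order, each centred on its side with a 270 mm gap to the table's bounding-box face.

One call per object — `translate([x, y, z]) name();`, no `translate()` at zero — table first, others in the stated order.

table();
translate([293, -553, 0]) stool();
translate([293, 913, 0]) stool();
translate([-599, 180, 0]) stool();
translate([1185, 180, 0]) stool();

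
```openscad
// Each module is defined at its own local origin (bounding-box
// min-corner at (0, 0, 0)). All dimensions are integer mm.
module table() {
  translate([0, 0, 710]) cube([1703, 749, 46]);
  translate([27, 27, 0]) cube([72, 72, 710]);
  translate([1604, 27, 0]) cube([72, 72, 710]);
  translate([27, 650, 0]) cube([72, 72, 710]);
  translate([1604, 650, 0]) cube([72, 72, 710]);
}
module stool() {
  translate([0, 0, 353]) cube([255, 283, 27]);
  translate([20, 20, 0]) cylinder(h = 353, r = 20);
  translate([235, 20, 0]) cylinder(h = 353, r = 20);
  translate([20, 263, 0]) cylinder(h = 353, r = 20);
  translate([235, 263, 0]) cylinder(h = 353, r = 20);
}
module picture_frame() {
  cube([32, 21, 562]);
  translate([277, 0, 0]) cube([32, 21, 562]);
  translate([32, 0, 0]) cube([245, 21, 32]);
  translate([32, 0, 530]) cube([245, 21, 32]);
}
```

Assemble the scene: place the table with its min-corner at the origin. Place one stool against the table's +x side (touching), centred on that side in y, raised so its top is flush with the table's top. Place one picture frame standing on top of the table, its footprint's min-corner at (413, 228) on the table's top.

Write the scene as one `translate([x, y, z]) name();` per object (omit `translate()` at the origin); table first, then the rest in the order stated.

table();
translate([1703, 233, 376]) stool();
translate([413, 228, 756]) picture_frame();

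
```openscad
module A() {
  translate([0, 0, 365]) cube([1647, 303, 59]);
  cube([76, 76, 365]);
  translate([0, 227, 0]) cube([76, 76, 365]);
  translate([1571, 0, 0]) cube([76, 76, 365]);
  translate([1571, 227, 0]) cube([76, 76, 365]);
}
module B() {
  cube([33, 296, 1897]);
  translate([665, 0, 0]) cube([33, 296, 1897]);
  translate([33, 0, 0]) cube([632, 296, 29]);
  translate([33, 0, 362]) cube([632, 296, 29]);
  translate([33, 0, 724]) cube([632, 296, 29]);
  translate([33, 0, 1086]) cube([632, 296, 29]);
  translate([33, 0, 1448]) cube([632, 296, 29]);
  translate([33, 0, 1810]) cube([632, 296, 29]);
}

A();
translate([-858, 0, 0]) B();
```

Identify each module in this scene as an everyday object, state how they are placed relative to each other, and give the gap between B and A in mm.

A is a bench. B is a bookshelf. The bookshelf is on the floor beside the bench on its −x side. The gap between the bookshelf and the bench is 160 mm.

The bookshelf's nearest face is 160 mm from the bench's −x face.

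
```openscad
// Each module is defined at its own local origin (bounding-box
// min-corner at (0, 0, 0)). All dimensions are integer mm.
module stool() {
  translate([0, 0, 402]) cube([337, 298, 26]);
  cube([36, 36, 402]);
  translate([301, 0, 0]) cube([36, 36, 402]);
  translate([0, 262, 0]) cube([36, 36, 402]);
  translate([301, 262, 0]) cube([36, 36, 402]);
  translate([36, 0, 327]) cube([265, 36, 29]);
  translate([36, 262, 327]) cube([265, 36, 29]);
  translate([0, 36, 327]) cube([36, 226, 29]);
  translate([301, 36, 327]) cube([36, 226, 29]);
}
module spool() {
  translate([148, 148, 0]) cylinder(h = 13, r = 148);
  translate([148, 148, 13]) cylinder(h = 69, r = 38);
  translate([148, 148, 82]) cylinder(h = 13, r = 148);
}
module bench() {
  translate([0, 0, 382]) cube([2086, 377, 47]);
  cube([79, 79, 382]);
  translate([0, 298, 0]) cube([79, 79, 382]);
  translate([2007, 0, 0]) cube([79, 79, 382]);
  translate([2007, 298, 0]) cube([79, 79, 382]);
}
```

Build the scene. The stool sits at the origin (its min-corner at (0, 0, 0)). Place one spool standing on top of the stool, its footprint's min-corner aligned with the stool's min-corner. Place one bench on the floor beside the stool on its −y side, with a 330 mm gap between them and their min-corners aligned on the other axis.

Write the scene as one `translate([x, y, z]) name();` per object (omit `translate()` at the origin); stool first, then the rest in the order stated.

stool();
translate([0, 0, 428]) spool();
translate([0, -707, 0]) bench();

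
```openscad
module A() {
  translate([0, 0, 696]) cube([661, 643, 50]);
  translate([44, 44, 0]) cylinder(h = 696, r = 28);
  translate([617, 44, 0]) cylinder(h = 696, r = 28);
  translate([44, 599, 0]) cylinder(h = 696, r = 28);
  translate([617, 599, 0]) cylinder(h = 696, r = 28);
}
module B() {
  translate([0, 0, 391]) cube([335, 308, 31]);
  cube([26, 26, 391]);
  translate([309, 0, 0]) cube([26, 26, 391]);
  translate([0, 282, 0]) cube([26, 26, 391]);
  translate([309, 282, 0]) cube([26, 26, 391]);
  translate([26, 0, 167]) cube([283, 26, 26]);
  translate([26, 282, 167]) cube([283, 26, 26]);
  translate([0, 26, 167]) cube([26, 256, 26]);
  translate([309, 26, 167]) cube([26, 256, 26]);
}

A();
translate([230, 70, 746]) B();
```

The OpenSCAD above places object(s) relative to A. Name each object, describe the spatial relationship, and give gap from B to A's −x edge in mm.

The stool's min-x is at 230; the table's min-x is 0; gap = 230 mm.

A is a table. B is a stool. The stool is on top of the table. The gap from the stool to the table's −x edge is 230 mm.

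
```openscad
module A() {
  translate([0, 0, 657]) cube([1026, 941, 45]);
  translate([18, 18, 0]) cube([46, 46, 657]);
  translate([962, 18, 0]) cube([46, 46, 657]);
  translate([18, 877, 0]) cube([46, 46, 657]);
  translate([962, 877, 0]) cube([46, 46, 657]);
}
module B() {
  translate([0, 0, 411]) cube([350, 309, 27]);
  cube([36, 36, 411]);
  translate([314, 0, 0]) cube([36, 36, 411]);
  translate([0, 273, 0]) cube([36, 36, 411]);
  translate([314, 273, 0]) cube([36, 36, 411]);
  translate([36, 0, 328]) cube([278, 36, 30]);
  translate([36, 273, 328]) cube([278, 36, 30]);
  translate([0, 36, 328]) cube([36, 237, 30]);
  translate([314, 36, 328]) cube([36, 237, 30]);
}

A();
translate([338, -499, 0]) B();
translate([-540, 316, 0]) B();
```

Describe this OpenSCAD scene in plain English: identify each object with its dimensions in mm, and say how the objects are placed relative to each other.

A is a rectangular dining table. The top is 1026×941×45 mm with its upper surface at z = 702 mm. It stands on four 46×46 mm square legs, each inset 18 mm from the nearest pair of top edges, running from the floor to the underside of the top.

B is a four-legged stool. The seat is a 350×309×27 mm slab whose top surface is at z = 438 mm; four square legs, each 36×36 mm in cross-section, run from the floor (z = 0) to the underside of the seat, each flush with a corner of the seat. Four stretchers, 36 mm wide and 30 mm tall, connect adjacent legs with their undersides at z = 328 mm, each running between the inner faces of the legs it joins and aligned with the legs' outer faces on the other axis.

Two stools sit around the table at the −y, −x sides.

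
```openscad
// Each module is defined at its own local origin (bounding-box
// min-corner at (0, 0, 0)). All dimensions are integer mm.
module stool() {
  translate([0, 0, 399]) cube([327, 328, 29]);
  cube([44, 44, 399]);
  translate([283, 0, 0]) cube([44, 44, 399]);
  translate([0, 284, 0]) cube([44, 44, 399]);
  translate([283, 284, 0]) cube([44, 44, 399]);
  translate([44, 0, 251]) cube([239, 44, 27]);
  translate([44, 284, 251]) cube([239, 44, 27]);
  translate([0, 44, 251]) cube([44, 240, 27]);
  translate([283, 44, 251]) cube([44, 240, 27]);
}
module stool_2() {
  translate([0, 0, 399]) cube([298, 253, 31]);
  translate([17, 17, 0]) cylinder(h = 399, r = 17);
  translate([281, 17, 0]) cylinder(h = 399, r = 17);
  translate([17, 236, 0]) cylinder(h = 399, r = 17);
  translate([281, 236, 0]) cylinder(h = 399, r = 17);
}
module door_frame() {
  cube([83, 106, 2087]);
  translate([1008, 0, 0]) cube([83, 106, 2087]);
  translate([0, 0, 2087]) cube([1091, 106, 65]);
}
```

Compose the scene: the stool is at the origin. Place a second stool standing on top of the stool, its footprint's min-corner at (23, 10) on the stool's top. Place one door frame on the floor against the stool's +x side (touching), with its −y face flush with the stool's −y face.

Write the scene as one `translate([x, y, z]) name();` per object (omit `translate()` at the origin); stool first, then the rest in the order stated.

stool();
translate([23, 10, 428]) stool_2();
translate([327, 0, 0]) door_frame();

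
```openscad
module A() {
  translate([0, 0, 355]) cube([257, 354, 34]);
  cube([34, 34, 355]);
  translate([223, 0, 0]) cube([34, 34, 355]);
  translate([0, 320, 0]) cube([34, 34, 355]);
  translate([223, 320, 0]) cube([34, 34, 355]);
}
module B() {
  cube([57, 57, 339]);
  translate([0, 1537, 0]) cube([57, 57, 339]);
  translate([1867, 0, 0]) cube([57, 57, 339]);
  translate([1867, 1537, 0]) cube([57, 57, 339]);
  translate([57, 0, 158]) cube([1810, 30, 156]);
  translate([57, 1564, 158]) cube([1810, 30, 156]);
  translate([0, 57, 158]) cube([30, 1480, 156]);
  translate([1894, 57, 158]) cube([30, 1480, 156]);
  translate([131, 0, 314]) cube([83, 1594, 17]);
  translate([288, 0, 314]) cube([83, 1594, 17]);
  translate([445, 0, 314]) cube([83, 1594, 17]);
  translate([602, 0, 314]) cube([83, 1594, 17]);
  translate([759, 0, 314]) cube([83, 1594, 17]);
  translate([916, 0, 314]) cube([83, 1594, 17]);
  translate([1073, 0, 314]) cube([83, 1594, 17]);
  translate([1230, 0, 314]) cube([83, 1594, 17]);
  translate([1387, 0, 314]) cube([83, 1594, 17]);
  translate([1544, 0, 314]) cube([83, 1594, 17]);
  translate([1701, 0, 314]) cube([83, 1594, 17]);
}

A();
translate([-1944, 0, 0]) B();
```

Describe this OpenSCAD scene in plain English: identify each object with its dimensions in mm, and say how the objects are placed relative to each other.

A is a simple wooden stool: a rectangular seat 257 mm (x) by 354 mm (y), 34 mm thick, top face at z = 389 mm, on four square legs, each 34×34 mm in cross-section. The legs rest on z = 0, each flush with a corner of the seat.

B is a bed frame 1924 mm long (x) by 1594 mm wide (y). Four 57×57 mm corner posts, 339 mm tall, at the corners of the footprint. Four rails of 30 mm thickness and 156 mm height run between adjacent posts with their undersides at z = 158 mm, their outer faces flush with the outside of the frame (the two x-running rails run between the posts' inner faces; the two y-running rails run between the posts' inner faces). 11 slats, each 83 mm wide (x) and 17 mm thick, lie across the top of the two x-running rails, running the full 1594 mm width of the frame in y; the slats are evenly spaced along x between the inner faces of the end posts with equal gaps (rounded down to the nearest mm) at the −x end and between each pair — any rounding remainder accumulates at the +x end.

The bed frame is on the floor beside the stool on its −x side.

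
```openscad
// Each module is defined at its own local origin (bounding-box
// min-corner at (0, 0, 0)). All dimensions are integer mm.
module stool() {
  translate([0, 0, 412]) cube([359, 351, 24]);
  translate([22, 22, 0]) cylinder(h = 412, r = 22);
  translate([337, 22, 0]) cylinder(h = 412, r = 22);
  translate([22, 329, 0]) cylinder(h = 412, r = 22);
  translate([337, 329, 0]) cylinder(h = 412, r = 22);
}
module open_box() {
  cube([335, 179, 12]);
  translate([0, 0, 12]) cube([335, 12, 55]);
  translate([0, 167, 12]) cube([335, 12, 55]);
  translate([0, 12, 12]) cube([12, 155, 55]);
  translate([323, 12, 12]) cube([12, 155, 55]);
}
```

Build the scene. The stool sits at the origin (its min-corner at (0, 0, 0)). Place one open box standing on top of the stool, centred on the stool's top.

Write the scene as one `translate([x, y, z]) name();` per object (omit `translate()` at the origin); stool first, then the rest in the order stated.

stool();
translate([12, 86, 436]) open_box();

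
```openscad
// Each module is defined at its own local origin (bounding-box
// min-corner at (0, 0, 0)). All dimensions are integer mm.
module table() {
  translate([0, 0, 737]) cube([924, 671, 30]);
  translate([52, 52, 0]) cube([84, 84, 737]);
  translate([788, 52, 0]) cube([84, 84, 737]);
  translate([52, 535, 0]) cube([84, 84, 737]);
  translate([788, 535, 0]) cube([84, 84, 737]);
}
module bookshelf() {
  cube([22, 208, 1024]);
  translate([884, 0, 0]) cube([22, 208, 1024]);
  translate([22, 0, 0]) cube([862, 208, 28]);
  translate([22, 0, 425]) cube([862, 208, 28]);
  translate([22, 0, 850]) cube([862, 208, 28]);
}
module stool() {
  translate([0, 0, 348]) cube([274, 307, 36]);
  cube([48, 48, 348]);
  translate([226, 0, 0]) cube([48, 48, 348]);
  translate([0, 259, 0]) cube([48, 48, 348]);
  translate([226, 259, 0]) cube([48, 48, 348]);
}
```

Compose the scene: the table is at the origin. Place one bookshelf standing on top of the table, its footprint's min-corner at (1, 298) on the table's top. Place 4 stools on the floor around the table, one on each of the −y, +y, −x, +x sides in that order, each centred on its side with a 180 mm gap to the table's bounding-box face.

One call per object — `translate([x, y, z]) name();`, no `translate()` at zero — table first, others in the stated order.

table();
translate([1, 298, 767]) bookshelf();
translate([325, -487, 0]) stool();
translate([325, 851, 0]) stool();
translate([-454, 182, 0]) stool();
translate([1104, 182, 0]) stool();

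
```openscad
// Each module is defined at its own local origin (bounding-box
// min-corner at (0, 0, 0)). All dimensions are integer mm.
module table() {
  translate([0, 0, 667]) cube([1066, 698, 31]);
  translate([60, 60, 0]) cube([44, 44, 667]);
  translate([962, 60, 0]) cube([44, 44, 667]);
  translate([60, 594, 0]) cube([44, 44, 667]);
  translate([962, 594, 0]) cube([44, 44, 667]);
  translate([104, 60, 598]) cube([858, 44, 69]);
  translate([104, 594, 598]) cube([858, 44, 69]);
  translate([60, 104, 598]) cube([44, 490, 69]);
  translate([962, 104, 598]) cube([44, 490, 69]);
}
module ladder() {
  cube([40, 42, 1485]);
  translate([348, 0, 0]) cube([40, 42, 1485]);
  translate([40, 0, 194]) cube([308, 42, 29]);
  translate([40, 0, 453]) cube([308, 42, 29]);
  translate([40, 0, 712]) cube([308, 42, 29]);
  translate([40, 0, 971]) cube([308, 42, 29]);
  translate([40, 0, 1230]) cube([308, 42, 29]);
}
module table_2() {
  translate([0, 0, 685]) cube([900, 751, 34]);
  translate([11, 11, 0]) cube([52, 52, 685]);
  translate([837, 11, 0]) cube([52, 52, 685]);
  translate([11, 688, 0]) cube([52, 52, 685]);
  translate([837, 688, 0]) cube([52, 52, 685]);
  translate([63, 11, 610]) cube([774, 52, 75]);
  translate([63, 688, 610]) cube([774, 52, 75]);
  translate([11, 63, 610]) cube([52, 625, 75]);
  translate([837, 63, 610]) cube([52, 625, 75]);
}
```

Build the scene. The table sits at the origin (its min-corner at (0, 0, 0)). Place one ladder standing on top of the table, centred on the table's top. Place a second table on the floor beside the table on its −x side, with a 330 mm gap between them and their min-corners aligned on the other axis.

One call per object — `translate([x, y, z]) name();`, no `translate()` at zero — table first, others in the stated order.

table();
translate([339, 328, 698]) ladder();
translate([-1230, 0, 0]) table_2();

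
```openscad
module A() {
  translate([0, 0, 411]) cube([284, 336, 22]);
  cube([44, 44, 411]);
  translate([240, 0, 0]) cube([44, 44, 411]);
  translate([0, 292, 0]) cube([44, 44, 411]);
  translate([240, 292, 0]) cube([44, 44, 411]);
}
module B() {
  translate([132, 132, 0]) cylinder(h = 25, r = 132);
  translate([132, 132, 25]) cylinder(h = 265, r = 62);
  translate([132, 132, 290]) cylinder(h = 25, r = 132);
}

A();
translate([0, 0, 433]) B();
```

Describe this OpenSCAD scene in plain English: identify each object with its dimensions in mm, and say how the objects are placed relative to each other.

A is a simple wooden stool: a rectangular seat 284 mm (x) by 336 mm (y), 22 mm thick, top face at z = 433 mm, on four square legs, each 44×44 mm in cross-section. The legs rest on z = 0, each flush with a corner of the seat.

B is a spool: two coaxial disc flanges of radius 132 mm and thickness 25 mm, joined by a core cylinder of radius 62 mm and height 265 mm. The lower flange rests on z = 0 and the three cylinders share a vertical axis.

The spool is on top of the stool.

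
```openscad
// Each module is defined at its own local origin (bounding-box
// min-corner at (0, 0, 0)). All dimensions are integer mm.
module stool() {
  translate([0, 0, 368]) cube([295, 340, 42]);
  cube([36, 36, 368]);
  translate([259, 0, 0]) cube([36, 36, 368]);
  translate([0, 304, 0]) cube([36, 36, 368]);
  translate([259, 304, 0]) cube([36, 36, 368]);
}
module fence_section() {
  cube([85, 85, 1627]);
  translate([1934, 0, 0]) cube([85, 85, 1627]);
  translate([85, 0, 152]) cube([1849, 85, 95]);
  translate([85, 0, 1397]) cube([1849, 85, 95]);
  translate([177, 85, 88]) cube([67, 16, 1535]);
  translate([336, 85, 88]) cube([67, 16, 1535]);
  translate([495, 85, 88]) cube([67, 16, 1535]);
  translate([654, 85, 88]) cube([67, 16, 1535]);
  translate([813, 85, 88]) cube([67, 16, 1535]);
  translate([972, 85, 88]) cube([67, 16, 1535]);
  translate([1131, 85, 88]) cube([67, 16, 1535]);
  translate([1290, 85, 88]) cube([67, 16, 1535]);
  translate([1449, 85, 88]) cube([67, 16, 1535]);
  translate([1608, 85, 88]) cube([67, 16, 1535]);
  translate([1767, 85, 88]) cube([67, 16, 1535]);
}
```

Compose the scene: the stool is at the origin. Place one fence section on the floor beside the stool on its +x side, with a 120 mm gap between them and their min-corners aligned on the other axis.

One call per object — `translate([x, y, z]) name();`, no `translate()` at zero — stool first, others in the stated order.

stool();
translate([415, 0, 0]) fence_section();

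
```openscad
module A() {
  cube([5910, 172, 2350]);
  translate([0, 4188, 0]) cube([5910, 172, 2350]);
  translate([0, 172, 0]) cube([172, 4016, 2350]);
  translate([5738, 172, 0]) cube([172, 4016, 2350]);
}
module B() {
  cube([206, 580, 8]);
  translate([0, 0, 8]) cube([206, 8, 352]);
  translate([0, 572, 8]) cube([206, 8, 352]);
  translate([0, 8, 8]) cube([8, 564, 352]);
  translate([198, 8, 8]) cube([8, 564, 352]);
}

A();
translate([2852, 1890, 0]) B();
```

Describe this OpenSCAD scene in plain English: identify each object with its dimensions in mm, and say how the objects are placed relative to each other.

A is the wall frame of a small rectangular building: four walls, each 2350 mm tall and 172 mm thick, enclosing a footprint 5910 mm (x) by 4360 mm (y) outside-to-outside, with no floor or roof. The front and back walls (the −y and +y sides) span the full width; the two side walls fit between them.

B is an open storage box with external size 206×580×360 mm and wall thickness 8 mm (the base is also 8 mm thick). The base covers the whole footprint; the four walls stand on the base, with the y-facing walls full-width and the x-facing walls fitting between their inner faces.

The open box sits inside the house frame, centred.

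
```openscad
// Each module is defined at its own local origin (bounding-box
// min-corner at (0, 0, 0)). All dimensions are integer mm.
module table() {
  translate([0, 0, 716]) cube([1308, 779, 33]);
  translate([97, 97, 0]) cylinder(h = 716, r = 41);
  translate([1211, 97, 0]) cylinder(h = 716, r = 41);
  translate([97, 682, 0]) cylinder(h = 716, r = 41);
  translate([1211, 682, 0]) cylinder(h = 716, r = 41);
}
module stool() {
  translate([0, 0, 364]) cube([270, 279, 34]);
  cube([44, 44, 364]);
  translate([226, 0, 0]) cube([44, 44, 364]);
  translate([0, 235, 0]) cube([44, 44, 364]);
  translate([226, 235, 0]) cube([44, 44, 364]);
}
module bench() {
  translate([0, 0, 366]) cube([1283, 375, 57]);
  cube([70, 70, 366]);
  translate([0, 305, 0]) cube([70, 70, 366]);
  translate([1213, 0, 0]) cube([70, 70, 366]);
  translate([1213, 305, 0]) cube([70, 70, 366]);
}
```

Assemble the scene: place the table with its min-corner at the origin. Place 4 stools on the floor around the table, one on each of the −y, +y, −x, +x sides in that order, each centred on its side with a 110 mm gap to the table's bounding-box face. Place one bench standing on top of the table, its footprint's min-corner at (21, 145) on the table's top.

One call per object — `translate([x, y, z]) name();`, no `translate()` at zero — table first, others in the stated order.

table();
translate([519, -389, 0]) stool();
translate([519, 889, 0]) stool();
translate([-380, 250, 0]) stool();
translate([1418, 250, 0]) stool();
translate([21, 145, 749]) bench();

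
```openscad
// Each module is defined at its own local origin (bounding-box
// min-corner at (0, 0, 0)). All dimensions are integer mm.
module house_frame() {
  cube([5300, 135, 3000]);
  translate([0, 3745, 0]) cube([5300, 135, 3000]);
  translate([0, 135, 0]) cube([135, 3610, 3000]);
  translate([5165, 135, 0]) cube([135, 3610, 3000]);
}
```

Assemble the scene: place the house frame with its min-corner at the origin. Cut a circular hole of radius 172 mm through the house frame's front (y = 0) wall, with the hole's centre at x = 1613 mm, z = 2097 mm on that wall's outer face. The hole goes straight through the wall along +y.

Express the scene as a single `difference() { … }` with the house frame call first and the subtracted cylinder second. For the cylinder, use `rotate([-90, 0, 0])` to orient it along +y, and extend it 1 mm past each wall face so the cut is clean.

difference() {
  house_frame();
  translate([1613, -1, 2097]) rotate([-90, 0, 0]) cylinder(h = 137, r = 172);
}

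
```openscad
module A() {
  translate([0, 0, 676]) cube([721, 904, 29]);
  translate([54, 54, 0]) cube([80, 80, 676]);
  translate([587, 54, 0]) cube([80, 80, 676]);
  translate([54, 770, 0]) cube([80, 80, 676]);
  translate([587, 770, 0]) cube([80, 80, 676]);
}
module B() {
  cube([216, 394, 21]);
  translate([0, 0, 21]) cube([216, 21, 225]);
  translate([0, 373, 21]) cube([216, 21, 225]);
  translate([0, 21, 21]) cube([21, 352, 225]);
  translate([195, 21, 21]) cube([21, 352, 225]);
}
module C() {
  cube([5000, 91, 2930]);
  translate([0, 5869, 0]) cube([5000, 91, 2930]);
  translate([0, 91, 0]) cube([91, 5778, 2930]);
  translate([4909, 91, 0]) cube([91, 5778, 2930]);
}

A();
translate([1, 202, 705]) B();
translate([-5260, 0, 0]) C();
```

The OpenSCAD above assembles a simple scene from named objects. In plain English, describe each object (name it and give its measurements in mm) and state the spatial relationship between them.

A is a rectangular dining table. The top is 721×904×29 mm with its upper surface at z = 705 mm. It stands on four 80×80 mm square legs, each inset 54 mm from the nearest pair of top edges, running from the floor to the underside of the top.

B is an open-topped rectangular box: outside dimensions 216×394×246 mm, with a uniform wall and base thickness of 21 mm. The base is a full 216×394 slab on the floor; four walls sit on top of the base. The front and back walls (the −y and +y sides) span the full width; the two side walls fit between them.

C is a box-shaped house frame (walls only): outside footprint 5000×5960 mm, wall height 2930 mm, wall thickness 91 mm. The two y-facing walls run the full x-width; the two x-facing walls fit between the inner faces of the y-facing walls.

The open box is on top of the table. The house frame is on the floor beside the table on its −x side.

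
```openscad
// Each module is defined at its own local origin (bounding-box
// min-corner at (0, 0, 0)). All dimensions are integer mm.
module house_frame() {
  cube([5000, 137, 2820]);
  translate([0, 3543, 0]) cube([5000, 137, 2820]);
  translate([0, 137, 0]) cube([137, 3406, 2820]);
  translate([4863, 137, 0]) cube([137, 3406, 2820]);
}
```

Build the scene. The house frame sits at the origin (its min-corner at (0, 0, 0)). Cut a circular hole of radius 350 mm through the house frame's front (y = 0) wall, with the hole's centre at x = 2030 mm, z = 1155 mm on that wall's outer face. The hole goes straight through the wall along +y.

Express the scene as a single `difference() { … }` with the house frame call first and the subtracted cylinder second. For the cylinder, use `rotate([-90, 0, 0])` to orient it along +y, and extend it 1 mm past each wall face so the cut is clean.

difference() {
  house_frame();
  translate([2030, -1, 1155]) rotate([-90, 0, 0]) cylinder(h = 139, r = 350);
}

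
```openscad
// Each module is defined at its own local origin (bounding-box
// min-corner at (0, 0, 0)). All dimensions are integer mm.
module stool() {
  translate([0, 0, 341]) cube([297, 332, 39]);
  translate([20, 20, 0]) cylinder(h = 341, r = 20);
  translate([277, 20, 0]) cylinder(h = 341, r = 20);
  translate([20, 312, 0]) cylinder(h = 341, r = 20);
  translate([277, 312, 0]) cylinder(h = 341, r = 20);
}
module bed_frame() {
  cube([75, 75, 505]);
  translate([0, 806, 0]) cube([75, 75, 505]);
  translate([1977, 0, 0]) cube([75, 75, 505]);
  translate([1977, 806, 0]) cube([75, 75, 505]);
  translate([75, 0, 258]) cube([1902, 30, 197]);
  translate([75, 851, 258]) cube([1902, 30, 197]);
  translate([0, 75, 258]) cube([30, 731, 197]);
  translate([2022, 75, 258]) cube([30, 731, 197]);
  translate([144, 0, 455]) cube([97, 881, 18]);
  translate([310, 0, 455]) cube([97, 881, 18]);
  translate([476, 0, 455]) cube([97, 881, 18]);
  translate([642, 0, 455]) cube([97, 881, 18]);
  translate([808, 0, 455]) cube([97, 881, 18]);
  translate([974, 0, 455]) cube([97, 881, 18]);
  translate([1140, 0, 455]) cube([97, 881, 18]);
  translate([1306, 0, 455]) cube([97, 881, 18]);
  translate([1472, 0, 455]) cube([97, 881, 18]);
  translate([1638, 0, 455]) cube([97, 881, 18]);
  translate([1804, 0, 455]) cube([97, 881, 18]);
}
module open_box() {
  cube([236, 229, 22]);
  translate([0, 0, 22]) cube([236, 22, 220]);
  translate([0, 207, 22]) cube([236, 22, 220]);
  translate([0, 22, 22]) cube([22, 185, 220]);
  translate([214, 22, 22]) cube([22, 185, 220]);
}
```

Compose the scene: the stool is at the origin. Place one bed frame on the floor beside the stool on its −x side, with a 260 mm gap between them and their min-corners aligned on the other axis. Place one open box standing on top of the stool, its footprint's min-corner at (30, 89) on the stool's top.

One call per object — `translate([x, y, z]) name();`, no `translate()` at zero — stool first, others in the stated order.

stool();
translate([-2312, 0, 0]) bed_frame();
translate([30, 89, 380]) open_box();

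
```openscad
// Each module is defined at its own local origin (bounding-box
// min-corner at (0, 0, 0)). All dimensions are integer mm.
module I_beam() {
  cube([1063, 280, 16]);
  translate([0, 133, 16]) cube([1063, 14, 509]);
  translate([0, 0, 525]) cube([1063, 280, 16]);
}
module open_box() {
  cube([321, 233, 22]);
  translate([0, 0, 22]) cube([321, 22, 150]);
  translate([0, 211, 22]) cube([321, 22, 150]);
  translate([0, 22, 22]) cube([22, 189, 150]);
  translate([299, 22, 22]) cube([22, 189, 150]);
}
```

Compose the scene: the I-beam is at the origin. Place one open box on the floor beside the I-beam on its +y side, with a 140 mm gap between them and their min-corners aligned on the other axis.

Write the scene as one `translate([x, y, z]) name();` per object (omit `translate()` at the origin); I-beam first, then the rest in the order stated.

I_beam();
translate([0, 420, 0]) open_box();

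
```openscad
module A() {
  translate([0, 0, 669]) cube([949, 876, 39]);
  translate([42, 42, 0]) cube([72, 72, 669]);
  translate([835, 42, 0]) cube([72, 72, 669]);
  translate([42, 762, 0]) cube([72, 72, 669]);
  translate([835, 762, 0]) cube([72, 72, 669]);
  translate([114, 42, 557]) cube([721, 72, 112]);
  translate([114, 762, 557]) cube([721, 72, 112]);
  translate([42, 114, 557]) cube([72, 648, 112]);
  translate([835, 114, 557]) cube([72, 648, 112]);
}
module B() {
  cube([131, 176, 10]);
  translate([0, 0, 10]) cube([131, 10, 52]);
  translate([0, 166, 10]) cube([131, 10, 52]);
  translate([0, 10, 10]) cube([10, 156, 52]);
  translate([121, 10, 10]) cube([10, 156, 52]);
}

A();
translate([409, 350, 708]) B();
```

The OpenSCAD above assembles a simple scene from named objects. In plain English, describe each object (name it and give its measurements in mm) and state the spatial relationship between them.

A is a rectangular dining table. The top is 949×876×39 mm with its upper surface at z = 708 mm. It stands on four 72×72 mm square legs, each inset 42 mm from the nearest pair of top edges, running from the floor to the underside of the top. Four apron rails, 72 mm thick and 112 mm tall, run between adjacent legs with their top edges flush with the underside of the top and their outer faces flush with the legs' outer faces.

B is an open-topped rectangular box: outside dimensions 131×176×62 mm, with a uniform wall and base thickness of 10 mm. The base is a full 131×176 slab on the floor; four walls sit on top of the base. The front and back walls (the −y and +y sides) span the full width; the two side walls fit between them.

The open box is on top of the table, centred.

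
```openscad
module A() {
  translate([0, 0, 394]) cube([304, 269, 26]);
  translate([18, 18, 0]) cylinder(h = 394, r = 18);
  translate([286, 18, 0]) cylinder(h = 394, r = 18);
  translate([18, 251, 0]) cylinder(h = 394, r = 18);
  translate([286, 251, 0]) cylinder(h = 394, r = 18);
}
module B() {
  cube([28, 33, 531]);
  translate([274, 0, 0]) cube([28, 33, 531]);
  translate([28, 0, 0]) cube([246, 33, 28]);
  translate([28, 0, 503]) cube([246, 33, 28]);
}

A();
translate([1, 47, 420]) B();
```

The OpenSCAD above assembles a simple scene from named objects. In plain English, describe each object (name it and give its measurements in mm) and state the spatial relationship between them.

A is a simple wooden stool: a rectangular seat 304 mm (x) by 269 mm (y), 26 mm thick, top face at z = 420 mm, on four round legs, each 36 mm in diameter. The legs rest on z = 0, each leg's axis is inset half a diameter from the nearest pair of seat edges (so the leg's bounding box is flush with the corner).

B is a picture frame with a 246×475 mm rectangular opening (x by z) and a uniform 28 mm border on every side. Frame depth is 33 mm along y. It is built from two vertical stiles running the full outside height and two horizontal rails spanning the gap between the stiles.

The picture frame is on top of the stool.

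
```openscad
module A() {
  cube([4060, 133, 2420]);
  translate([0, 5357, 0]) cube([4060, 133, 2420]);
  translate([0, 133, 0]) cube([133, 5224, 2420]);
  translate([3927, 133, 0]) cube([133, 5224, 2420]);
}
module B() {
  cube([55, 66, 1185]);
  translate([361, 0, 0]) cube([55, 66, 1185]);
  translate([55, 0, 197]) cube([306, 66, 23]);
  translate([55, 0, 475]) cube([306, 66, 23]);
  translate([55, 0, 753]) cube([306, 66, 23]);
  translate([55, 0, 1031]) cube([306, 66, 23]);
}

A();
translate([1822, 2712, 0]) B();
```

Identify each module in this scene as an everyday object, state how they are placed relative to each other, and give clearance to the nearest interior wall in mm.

Clearances: x = 1689, y = 2579; minimum 1689 mm.

A is a house frame. B is a ladder. The ladder sits inside the house frame, centred. The clearance to the nearest interior wall is 1689 mm.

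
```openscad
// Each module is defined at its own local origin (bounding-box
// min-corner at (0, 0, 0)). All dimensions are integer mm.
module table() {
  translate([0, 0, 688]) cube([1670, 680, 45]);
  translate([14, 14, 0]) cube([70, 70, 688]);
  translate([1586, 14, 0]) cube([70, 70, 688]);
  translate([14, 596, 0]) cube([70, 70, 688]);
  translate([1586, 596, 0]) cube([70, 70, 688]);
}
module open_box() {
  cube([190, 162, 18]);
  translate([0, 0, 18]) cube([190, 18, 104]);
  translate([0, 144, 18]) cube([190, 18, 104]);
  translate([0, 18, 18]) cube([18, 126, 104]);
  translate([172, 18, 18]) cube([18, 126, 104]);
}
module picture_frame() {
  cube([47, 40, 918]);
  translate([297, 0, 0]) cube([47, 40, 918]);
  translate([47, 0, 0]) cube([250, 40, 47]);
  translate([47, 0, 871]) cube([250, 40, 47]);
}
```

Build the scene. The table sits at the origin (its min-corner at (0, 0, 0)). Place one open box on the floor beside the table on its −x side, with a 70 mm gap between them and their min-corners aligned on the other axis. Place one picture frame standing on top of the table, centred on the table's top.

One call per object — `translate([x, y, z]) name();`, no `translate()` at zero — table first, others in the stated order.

table();
translate([-260, 0, 0]) open_box();
translate([663, 320, 733]) picture_frame();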